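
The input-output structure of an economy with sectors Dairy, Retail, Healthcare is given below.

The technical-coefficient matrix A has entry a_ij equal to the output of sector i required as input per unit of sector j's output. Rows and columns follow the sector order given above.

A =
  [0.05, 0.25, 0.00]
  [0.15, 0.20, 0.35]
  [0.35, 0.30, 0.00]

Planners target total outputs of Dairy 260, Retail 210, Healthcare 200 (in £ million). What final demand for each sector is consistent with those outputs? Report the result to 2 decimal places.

d_1 = 194.50, d_2 = 59.00, d_3 = 46.00

I − A =
  [   0.95    -0.25     0.00]
  [  -0.15     0.80    -0.35]
  [  -0.35    -0.30     1.00]
d = (I − A) x:
  d_1 = (+0.95)·260 + (-0.25)·210 + (+0.00)·200 = 194.50
  d_2 = (-0.15)·260 + (+0.80)·210 + (-0.35)·200 = 59.00
  d_3 = (-0.35)·260 + (-0.30)·210 + (+1.00)·200 = 46.00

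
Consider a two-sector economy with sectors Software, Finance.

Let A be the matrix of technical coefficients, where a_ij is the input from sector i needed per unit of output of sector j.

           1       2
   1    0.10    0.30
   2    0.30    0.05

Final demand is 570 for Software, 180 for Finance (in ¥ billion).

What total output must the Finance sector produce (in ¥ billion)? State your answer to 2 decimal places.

x_2 = 435.29

I − A =
  [   0.90    -0.30]
  [  -0.30     0.95]
det(I−A) = (0.90)(0.95) − (-0.30)(-0.30) = 0.7650
adj(I−A) = [[0.95, 0.30], [0.30, 0.90]]
(I − A)⁻¹ = adj(I−A) / det(I−A) ≈
  [   1.2418     0.3922]
  [   0.3922     1.1765]
x = (I − A)⁻¹ d = adj(I−A)·d / det(I−A), with det(I−A) = 0.7650:
  x_1 = (0.95·570 + 0.30·180) / 0.7650 = 595.50 / 0.7650 ≈ 778.43
  x_2 = (0.30·570 + 0.90·180) / 0.7650 = 333.00 / 0.7650 ≈ 435.29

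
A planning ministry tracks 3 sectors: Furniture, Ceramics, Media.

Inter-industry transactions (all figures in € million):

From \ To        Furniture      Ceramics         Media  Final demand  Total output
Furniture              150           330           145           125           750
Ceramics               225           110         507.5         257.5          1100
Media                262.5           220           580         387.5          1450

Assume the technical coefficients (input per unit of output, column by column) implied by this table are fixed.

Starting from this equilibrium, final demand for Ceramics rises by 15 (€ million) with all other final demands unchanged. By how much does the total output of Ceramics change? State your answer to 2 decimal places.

Δx_C = 26.94

Technical coefficients a_ij = z_ij / X_j:
  a_FF = 150/750 = 0.20, a_CF = 225/750 = 0.30, a_MF = 262.5/750 = 0.35
  a_FC = 330/1100 = 0.30, a_CC = 110/1100 = 0.10, a_MC = 220/1100 = 0.20
  a_FM = 145/1450 = 0.10, a_CM = 507.5/1450 = 0.35, a_MM = 580/1450 = 0.40
I − A =
  [   0.80    -0.30    -0.10]
  [  -0.30     0.90    -0.35]
  [  -0.35    -0.20     0.60]
Cofactors of I−A, C_ij = (−1)^(i+j)·(minor ij) (rows/columns in the sector order above):
  C_11 = (0.90)(0.60) − (-0.35)(-0.20) = 0.4700
  C_12 = −[(-0.30)(0.60) − (-0.35)(-0.35)] = 0.3025
  C_13 = (-0.30)(-0.20) − (0.90)(-0.35) = 0.3750
  C_21 = −[(-0.30)(0.60) − (-0.10)(-0.20)] = 0.2000
  C_22 = (0.80)(0.60) − (-0.10)(-0.35) = 0.4450
  C_23 = −[(0.80)(-0.20) − (-0.30)(-0.35)] = 0.2650
  C_31 = (-0.30)(-0.35) − (-0.10)(0.90) = 0.1950
  C_32 = −[(0.80)(-0.35) − (-0.10)(-0.30)] = 0.3100
  C_33 = (0.80)(0.90) − (-0.30)(-0.30) = 0.6300
det(I−A) = Σ_j (I−A)_1j·C_1j = (0.80)(0.4700) + (-0.30)(0.3025) + (-0.10)(0.3750) = 0.24775
adj(I−A) = Cᵀ =
  [ 0.4700   0.2000   0.1950]
  [ 0.3025   0.4450   0.3100]
  [ 0.3750   0.2650   0.6300]
(I − A)⁻¹ = adj(I−A) / det(I−A) ≈
  [   1.8971     0.8073     0.7871]
  [   1.2210     1.7962     1.2513]
  [   1.5136     1.0696     2.5429]
Δx = (I − A)⁻¹ Δd with Δd having +15 in the Ceramics component and 0 elsewhere.
So Δx_C = L_CC · (+15), where L_CC = adj(I−A)_CC / det(I−A) = 0.4450 / 0.24775.
Δx_C = 0.4450 × (+15) / 0.24775 = 6.675 / 0.24775 ≈ 26.94.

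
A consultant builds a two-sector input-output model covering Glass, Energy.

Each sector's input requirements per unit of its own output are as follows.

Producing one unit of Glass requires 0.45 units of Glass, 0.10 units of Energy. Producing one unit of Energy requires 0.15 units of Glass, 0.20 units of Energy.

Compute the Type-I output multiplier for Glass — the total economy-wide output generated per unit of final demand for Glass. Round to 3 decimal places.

m_G = 2.118

I − A =
  [   0.55    -0.15]
  [  -0.10     0.80]
det(I−A) = (0.55)(0.80) − (-0.15)(-0.10) = 0.4250
adj(I−A) = [[0.80, 0.15], [0.10, 0.55]]
(I − A)⁻¹ = adj(I−A) / det(I−A) ≈
  [   1.8824     0.3529]
  [   0.2353     1.2941]
The output multiplier for sector j is the column-j sum of the Leontief inverse (I − A)⁻¹ = adj(I−A) / det(I−A).
Column G of adj(I−A): (0.80, 0.10); det(I−A) = 0.4250.
m_G = (0.80 + 0.10) / 0.4250 = 0.90 / 0.4250 ≈ 2.118.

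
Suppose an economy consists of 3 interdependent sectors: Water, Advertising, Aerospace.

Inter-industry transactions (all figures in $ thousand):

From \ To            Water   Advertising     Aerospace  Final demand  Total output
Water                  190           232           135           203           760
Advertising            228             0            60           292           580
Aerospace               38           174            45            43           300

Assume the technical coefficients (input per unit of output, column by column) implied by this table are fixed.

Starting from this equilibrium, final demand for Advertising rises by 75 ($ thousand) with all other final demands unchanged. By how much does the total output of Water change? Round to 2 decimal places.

Δx_1 = 84.12

Technical coefficients a_ij = z_ij / X_j:
  a_11 = 190/760 = 0.25, a_21 = 228/760 = 0.30, a_31 = 38/760 = 0.05
  a_12 = 232/580 = 0.40, a_22 = 0/580 = 0.00, a_32 = 174/580 = 0.30
  a_13 = 135/300 = 0.45, a_23 = 60/300 = 0.20, a_33 = 45/300 = 0.15
I − A =
  [   0.75    -0.40    -0.45]
  [  -0.30     1.00    -0.20]
  [  -0.05    -0.30     0.85]
Cofactors of I−A, C_ij = (−1)^(i+j)·(minor ij) (rows/columns in the sector order above):
  C_11 = (1.00)(0.85) − (-0.20)(-0.30) = 0.7900
  C_12 = −[(-0.30)(0.85) − (-0.20)(-0.05)] = 0.2650
  C_13 = (-0.30)(-0.30) − (1.00)(-0.05) = 0.1400
  C_21 = −[(-0.40)(0.85) − (-0.45)(-0.30)] = 0.4750
  C_22 = (0.75)(0.85) − (-0.45)(-0.05) = 0.6150
  C_23 = −[(0.75)(-0.30) − (-0.40)(-0.05)] = 0.2450
  C_31 = (-0.40)(-0.20) − (-0.45)(1.00) = 0.5300
  C_32 = −[(0.75)(-0.20) − (-0.45)(-0.30)] = 0.2850
  C_33 = (0.75)(1.00) − (-0.40)(-0.30) = 0.6300
det(I−A) = Σ_j (I−A)_1j·C_1j = (0.75)(0.7900) + (-0.40)(0.2650) + (-0.45)(0.1400) = 0.4235
adj(I−A) = Cᵀ =
  [ 0.7900   0.4750   0.5300]
  [ 0.2650   0.6150   0.2850]
  [ 0.1400   0.2450   0.6300]
(I − A)⁻¹ = adj(I−A) / det(I−A) ≈
  [   1.8654     1.1216     1.2515]
  [   0.6257     1.4522     0.6730]
  [   0.3306     0.5785     1.4876]
Δx = (I − A)⁻¹ Δd with Δd having +75 in the Advertising component and 0 elsewhere.
So Δx_1 = L_12 · (+75), where L_12 = adj(I−A)_12 / det(I−A) = 0.4750 / 0.4235.
Δx_1 = 0.4750 × (+75) / 0.4235 = 35.625 / 0.4235 ≈ 84.12.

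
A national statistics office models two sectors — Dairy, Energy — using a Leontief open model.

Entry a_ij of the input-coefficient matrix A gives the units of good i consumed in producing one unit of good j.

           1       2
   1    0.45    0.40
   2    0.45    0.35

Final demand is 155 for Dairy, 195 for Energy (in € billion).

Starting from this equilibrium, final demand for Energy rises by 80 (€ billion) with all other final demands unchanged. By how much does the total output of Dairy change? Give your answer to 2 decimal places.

Δx_1 = 180.28

I − A =
  [   0.55    -0.40]
  [  -0.45     0.65]
det(I−A) = (0.55)(0.65) − (-0.40)(-0.45) = 0.1775
adj(I−A) = [[0.65, 0.40], [0.45, 0.55]]
(I − A)⁻¹ = adj(I−A) / det(I−A) ≈
  [   3.6620     2.2535]
  [   2.5352     3.0986]
Δx = (I − A)⁻¹ Δd with Δd having +80 in the Energy component and 0 elsewhere.
So Δx_1 = L_12 · (+80), where L_12 = adj(I−A)_12 / det(I−A) = 0.40 / 0.1775.
Δx_1 = 0.40 × (+80) / 0.1775 = 32.00 / 0.1775 ≈ 180.28.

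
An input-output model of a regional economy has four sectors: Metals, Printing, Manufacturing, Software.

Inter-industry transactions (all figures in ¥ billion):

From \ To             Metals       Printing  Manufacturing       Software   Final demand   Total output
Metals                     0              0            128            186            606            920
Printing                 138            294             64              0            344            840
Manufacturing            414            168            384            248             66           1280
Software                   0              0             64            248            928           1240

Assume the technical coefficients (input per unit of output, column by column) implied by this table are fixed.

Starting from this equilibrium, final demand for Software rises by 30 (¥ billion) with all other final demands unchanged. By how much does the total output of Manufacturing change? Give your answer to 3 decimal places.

Δx_3 = 16.656

Technical coefficients a_ij = z_ij / X_j:
  a_11 = 0/920 = 0.00, a_21 = 138/920 = 0.15, a_31 = 414/920 = 0.45, a_41 = 0/920 = 0.00
  a_12 = 0/840 = 0.00, a_22 = 294/840 = 0.35, a_32 = 168/840 = 0.20, a_42 = 0/840 = 0.00
  a_13 = 128/1280 = 0.10, a_23 = 64/1280 = 0.05, a_33 = 384/1280 = 0.30, a_43 = 64/1280 = 0.05
  a_14 = 186/1240 = 0.15, a_24 = 0/1240 = 0.00, a_34 = 248/1240 = 0.20, a_44 = 248/1240 = 0.20
I − A =
  [   1.00     0.00    -0.10    -0.15]
  [  -0.15     0.65    -0.05     0.00]
  [  -0.45    -0.20     0.70    -0.20]
  [   0.00     0.00    -0.05     0.80]
Compute the cofactors C_ij = (−1)^(i+j)·(3×3 minor ij) of I−A; the adjugate is their transpose:
adj(I−A) = Cᵀ =
  [ 0.349500   0.017500   0.056875   0.079750]
  [ 0.100500   0.510625   0.053125   0.032125]
  [ 0.258000   0.160000   0.520000   0.178375]
  [ 0.016125   0.010000   0.032500   0.412750]
det(I−A) = Σ_j (I−A)_1j·C_1j = (1.00)(0.349500) + (0.00)(0.100500) + (-0.10)(0.258000) + (-0.15)(0.016125) = 0.32128125
(I − A)⁻¹ = adj(I−A) / det(I−A) ≈
  [   1.0878     0.0545     0.1770     0.2482]
  [   0.3128     1.5893     0.1654     0.1000]
  [   0.8030     0.4980     1.6185     0.5552]
  [   0.0502     0.0311     0.1012     1.2847]
Δx = (I − A)⁻¹ Δd with Δd having +30 in the Software component and 0 elsewhere.
So Δx_3 = L_34 · (+30), where L_34 = adj(I−A)_34 / det(I−A) = 0.178375 / 0.32128125.
Δx_3 = 0.178375 × (+30) / 0.32128125 = 5.35125 / 0.32128125 ≈ 16.656.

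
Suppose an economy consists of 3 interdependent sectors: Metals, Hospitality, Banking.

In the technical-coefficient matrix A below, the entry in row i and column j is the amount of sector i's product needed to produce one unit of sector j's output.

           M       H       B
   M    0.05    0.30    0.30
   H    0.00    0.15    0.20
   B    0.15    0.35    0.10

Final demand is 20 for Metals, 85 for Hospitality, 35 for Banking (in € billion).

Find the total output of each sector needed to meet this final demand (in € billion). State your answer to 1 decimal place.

I − A =
  [   0.95    -0.30    -0.30]
  [   0.00     0.85    -0.20]
  [  -0.15    -0.35     0.90]
Cofactors of I−A, C_ij = (−1)^(i+j)·(minor ij) (rows/columns in the sector order above):
  C_11 = (0.85)(0.90) − (-0.20)(-0.35) = 0.6950
  C_12 = −[(0.00)(0.90) − (-0.20)(-0.15)] = 0.0300
  C_13 = (0.00)(-0.35) − (0.85)(-0.15) = 0.1275
  C_21 = −[(-0.30)(0.90) − (-0.30)(-0.35)] = 0.3750
  C_22 = (0.95)(0.90) − (-0.30)(-0.15) = 0.8100
  C_23 = −[(0.95)(-0.35) − (-0.30)(-0.15)] = 0.3775
  C_31 = (-0.30)(-0.20) − (-0.30)(0.85) = 0.3150
  C_32 = −[(0.95)(-0.20) − (-0.30)(0.00)] = 0.1900
  C_33 = (0.95)(0.85) − (-0.30)(0.00) = 0.8075
det(I−A) = Σ_j (I−A)_1j·C_1j = (0.95)(0.6950) + (-0.30)(0.0300) + (-0.30)(0.1275) = 0.6130
adj(I−A) = Cᵀ =
  [ 0.6950   0.3750   0.3150]
  [ 0.0300   0.8100   0.1900]
  [ 0.1275   0.3775   0.8075]
(I − A)⁻¹ = adj(I−A) / det(I−A) ≈
  [   1.1338     0.6117     0.5139]
  [   0.0489     1.3214     0.3100]
  [   0.2080     0.6158     1.3173]
x = (I − A)⁻¹ d = adj(I−A)·d / det(I−A), with det(I−A) = 0.6130:
  x_M = (0.6950·20 + 0.3750·85 + 0.3150·35) / 0.6130 = 56.80 / 0.6130 ≈ 92.7
  x_H = (0.0300·20 + 0.8100·85 + 0.1900·35) / 0.6130 = 76.10 / 0.6130 ≈ 124.1
  x_B = (0.1275·20 + 0.3775·85 + 0.8075·35) / 0.6130 = 62.90 / 0.6130 ≈ 102.6

x_M = 92.7, x_H = 124.1, x_B = 102.6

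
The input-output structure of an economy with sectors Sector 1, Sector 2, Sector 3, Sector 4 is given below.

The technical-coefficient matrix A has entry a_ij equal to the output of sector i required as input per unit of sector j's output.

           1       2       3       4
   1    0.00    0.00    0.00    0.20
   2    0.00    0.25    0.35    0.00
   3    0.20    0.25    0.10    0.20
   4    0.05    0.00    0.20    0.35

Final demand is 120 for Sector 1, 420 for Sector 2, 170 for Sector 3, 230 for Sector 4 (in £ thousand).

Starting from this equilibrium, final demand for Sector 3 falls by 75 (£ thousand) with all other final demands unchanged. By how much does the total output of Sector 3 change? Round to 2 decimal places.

Δx_3 = -105.88

I − A =
  [   1.00     0.00     0.00    -0.20]
  [   0.00     0.75    -0.35     0.00]
  [  -0.20    -0.25     0.90    -0.20]
  [  -0.05     0.00    -0.20     0.65]
Compute the cofactors C_ij = (−1)^(i+j)·(3×3 minor ij) of I−A; the adjugate is their transpose:
adj(I−A) = Cᵀ =
  [ 0.351875   0.010000   0.030000   0.117500]
  [ 0.049000   0.528000   0.224000   0.084000]
  [ 0.105000   0.160000   0.480000   0.180000]
  [ 0.059375   0.050000   0.150000   0.587500]
det(I−A) = Σ_j (I−A)_1j·C_1j = (1.00)(0.351875) + (0.00)(0.049000) + (0.00)(0.105000) + (-0.20)(0.059375) = 0.3400
(I − A)⁻¹ = adj(I−A) / det(I−A) ≈
  [   1.0349     0.0294     0.0882     0.3456]
  [   0.1441     1.5529     0.6588     0.2471]
  [   0.3088     0.4706     1.4118     0.5294]
  [   0.1746     0.1471     0.4412     1.7279]
Δx = (I − A)⁻¹ Δd with Δd having -75 in the Sector 3 component and 0 elsewhere.
So Δx_3 = L_33 · (-75), where L_33 = adj(I−A)_33 / det(I−A) = 0.480000 / 0.3400.
Δx_3 = 0.480000 × (-75) / 0.3400 = -36.00 / 0.3400 ≈ -105.88.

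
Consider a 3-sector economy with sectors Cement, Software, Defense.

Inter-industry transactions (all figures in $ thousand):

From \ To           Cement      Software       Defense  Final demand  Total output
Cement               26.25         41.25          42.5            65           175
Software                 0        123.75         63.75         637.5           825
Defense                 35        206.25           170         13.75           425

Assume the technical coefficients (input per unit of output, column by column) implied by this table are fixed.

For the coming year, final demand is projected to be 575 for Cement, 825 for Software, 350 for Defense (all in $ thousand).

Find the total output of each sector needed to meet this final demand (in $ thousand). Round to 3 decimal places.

x_C = 912.072, x_S = 1216.639, x_D = 1394.290

Technical coefficients a_ij = z_ij / X_j:
  a_CC = 26.25/175 = 0.15, a_SC = 0/175 = 0.00, a_DC = 35/175 = 0.20
  a_CS = 41.25/825 = 0.05, a_SS = 123.75/825 = 0.15, a_DS = 206.25/825 = 0.25
  a_CD = 42.5/425 = 0.10, a_SD = 63.75/425 = 0.15, a_DD = 170/425 = 0.40
I − A =
  [   0.85    -0.05    -0.10]
  [   0.00     0.85    -0.15]
  [  -0.20    -0.25     0.60]
Cofactors of I−A, C_ij = (−1)^(i+j)·(minor ij) (rows/columns in the sector order above):
  C_11 = (0.85)(0.60) − (-0.15)(-0.25) = 0.4725
  C_12 = −[(0.00)(0.60) − (-0.15)(-0.20)] = 0.0300
  C_13 = (0.00)(-0.25) − (0.85)(-0.20) = 0.1700
  C_21 = −[(-0.05)(0.60) − (-0.10)(-0.25)] = 0.0550
  C_22 = (0.85)(0.60) − (-0.10)(-0.20) = 0.4900
  C_23 = −[(0.85)(-0.25) − (-0.05)(-0.20)] = 0.2225
  C_31 = (-0.05)(-0.15) − (-0.10)(0.85) = 0.0925
  C_32 = −[(0.85)(-0.15) − (-0.10)(0.00)] = 0.1275
  C_33 = (0.85)(0.85) − (-0.05)(0.00) = 0.7225
det(I−A) = Σ_j (I−A)_1j·C_1j = (0.85)(0.4725) + (-0.05)(0.0300) + (-0.10)(0.1700) = 0.383125
adj(I−A) = Cᵀ =
  [ 0.4725   0.0550   0.0925]
  [ 0.0300   0.4900   0.1275]
  [ 0.1700   0.2225   0.7225]
(I − A)⁻¹ = adj(I−A) / det(I−A) ≈
  [   1.2333     0.1436     0.2414]
  [   0.0783     1.2790     0.3328]
  [   0.4437     0.5808     1.8858]
x = (I − A)⁻¹ d = adj(I−A)·d / det(I−A), with det(I−A) = 0.383125:
  x_C = (0.4725·575 + 0.0550·825 + 0.0925·350) / 0.383125 = 349.4375 / 0.383125 ≈ 912.072
  x_S = (0.0300·575 + 0.4900·825 + 0.1275·350) / 0.383125 = 466.125 / 0.383125 ≈ 1216.639
  x_D = (0.1700·575 + 0.2225·825 + 0.7225·350) / 0.383125 = 534.1875 / 0.383125 ≈ 1394.290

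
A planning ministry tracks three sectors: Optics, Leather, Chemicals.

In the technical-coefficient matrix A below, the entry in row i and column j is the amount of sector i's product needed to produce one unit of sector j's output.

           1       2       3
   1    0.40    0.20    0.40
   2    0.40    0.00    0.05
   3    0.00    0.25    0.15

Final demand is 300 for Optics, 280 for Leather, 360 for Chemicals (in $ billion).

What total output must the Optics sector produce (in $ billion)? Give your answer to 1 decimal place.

I − A =
  [   0.60    -0.20    -0.40]
  [  -0.40     1.00    -0.05]
  [   0.00    -0.25     0.85]
Cofactors of I−A, C_ij = (−1)^(i+j)·(minor ij) (rows/columns in the sector order above):
  C_11 = (1.00)(0.85) − (-0.05)(-0.25) = 0.8375
  C_12 = −[(-0.40)(0.85) − (-0.05)(0.00)] = 0.3400
  C_13 = (-0.40)(-0.25) − (1.00)(0.00) = 0.1000
  C_21 = −[(-0.20)(0.85) − (-0.40)(-0.25)] = 0.2700
  C_22 = (0.60)(0.85) − (-0.40)(0.00) = 0.5100
  C_23 = −[(0.60)(-0.25) − (-0.20)(0.00)] = 0.1500
  C_31 = (-0.20)(-0.05) − (-0.40)(1.00) = 0.4100
  C_32 = −[(0.60)(-0.05) − (-0.40)(-0.40)] = 0.1900
  C_33 = (0.60)(1.00) − (-0.20)(-0.40) = 0.5200
det(I−A) = Σ_j (I−A)_1j·C_1j = (0.60)(0.8375) + (-0.20)(0.3400) + (-0.40)(0.1000) = 0.3945
adj(I−A) = Cᵀ =
  [ 0.8375   0.2700   0.4100]
  [ 0.3400   0.5100   0.1900]
  [ 0.1000   0.1500   0.5200]
(I − A)⁻¹ = adj(I−A) / det(I−A) ≈
  [   2.1229     0.6844     1.0393]
  [   0.8619     1.2928     0.4816]
  [   0.2535     0.3802     1.3181]
x = (I − A)⁻¹ d = adj(I−A)·d / det(I−A), with det(I−A) = 0.3945:
  x_1 = (0.8375·300 + 0.2700·280 + 0.4100·360) / 0.3945 = 474.45 / 0.3945 ≈ 1202.7
  x_2 = (0.3400·300 + 0.5100·280 + 0.1900·360) / 0.3945 = 313.20 / 0.3945 ≈ 793.9
  x_3 = (0.1000·300 + 0.1500·280 + 0.5200·360) / 0.3945 = 259.20 / 0.3945 ≈ 657.0

x_1 = 1202.7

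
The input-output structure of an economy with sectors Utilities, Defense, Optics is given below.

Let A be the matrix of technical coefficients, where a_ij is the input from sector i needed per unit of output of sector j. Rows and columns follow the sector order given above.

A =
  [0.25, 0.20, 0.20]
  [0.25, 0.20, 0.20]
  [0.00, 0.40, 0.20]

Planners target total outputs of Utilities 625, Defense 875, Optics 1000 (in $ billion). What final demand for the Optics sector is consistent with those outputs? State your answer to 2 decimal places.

I − A =
  [   0.75    -0.20    -0.20]
  [  -0.25     0.80    -0.20]
  [   0.00    -0.40     0.80]
d = (I − A) x:
  d_1 = (+0.75)·625 + (-0.20)·875 + (-0.20)·1000 = 93.75
  d_2 = (-0.25)·625 + (+0.80)·875 + (-0.20)·1000 = 343.75
  d_3 = (+0.00)·625 + (-0.40)·875 + (+0.80)·1000 = 450.00

d_3 = 450.00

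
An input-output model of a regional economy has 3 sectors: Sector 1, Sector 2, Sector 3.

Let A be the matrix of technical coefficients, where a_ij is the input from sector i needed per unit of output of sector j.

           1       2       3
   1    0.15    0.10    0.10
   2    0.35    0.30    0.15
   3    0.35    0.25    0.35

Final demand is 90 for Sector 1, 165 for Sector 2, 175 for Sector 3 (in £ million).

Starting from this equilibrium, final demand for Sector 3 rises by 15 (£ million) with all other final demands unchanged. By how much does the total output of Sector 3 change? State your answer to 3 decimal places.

Δx_3 = 28.608

I − A =
  [   0.85    -0.10    -0.10]
  [  -0.35     0.70    -0.15]
  [  -0.35    -0.25     0.65]
Cofactors of I−A, C_ij = (−1)^(i+j)·(minor ij) (rows/columns in the sector order above):
  C_11 = (0.70)(0.65) − (-0.15)(-0.25) = 0.4175
  C_12 = −[(-0.35)(0.65) − (-0.15)(-0.35)] = 0.2800
  C_13 = (-0.35)(-0.25) − (0.70)(-0.35) = 0.3325
  C_21 = −[(-0.10)(0.65) − (-0.10)(-0.25)] = 0.0900
  C_22 = (0.85)(0.65) − (-0.10)(-0.35) = 0.5175
  C_23 = −[(0.85)(-0.25) − (-0.10)(-0.35)] = 0.2475
  C_31 = (-0.10)(-0.15) − (-0.10)(0.70) = 0.0850
  C_32 = −[(0.85)(-0.15) − (-0.10)(-0.35)] = 0.1625
  C_33 = (0.85)(0.70) − (-0.10)(-0.35) = 0.5600
det(I−A) = Σ_j (I−A)_1j·C_1j = (0.85)(0.4175) + (-0.10)(0.2800) + (-0.10)(0.3325) = 0.293625
adj(I−A) = Cᵀ =
  [ 0.4175   0.0900   0.0850]
  [ 0.2800   0.5175   0.1625]
  [ 0.3325   0.2475   0.5600]
(I − A)⁻¹ = adj(I−A) / det(I−A) ≈
  [   1.4219     0.3065     0.2895]
  [   0.9536     1.7625     0.5534]
  [   1.1324     0.8429     1.9072]
Δx = (I − A)⁻¹ Δd with Δd having +15 in the Sector 3 component and 0 elsewhere.
So Δx_3 = L_33 · (+15), where L_33 = adj(I−A)_33 / det(I−A) = 0.5600 / 0.293625.
Δx_3 = 0.5600 × (+15) / 0.293625 = 8.40 / 0.293625 ≈ 28.608.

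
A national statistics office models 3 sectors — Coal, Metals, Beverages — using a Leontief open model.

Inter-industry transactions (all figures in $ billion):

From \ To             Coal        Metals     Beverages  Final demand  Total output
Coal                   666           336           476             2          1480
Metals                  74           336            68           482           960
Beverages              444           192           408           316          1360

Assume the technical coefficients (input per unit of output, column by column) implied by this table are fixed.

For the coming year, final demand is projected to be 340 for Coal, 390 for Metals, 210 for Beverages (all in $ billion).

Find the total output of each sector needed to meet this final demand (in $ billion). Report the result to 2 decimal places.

x_C = 2093.89, x_M = 872.35, x_B = 1446.62

Technical coefficients a_ij = z_ij / X_j:
  a_CC = 666/1480 = 0.45, a_MC = 74/1480 = 0.05, a_BC = 444/1480 = 0.30
  a_CM = 336/960 = 0.35, a_MM = 336/960 = 0.35, a_BM = 192/960 = 0.20
  a_CB = 476/1360 = 0.35, a_MB = 68/1360 = 0.05, a_BB = 408/1360 = 0.30
I − A =
  [   0.55    -0.35    -0.35]
  [  -0.05     0.65    -0.05]
  [  -0.30    -0.20     0.70]
Cofactors of I−A, C_ij = (−1)^(i+j)·(minor ij) (rows/columns in the sector order above):
  C_11 = (0.65)(0.70) − (-0.05)(-0.20) = 0.4450
  C_12 = −[(-0.05)(0.70) − (-0.05)(-0.30)] = 0.0500
  C_13 = (-0.05)(-0.20) − (0.65)(-0.30) = 0.2050
  C_21 = −[(-0.35)(0.70) − (-0.35)(-0.20)] = 0.3150
  C_22 = (0.55)(0.70) − (-0.35)(-0.30) = 0.2800
  C_23 = −[(0.55)(-0.20) − (-0.35)(-0.30)] = 0.2150
  C_31 = (-0.35)(-0.05) − (-0.35)(0.65) = 0.2450
  C_32 = −[(0.55)(-0.05) − (-0.35)(-0.05)] = 0.0450
  C_33 = (0.55)(0.65) − (-0.35)(-0.05) = 0.3400
det(I−A) = Σ_j (I−A)_1j·C_1j = (0.55)(0.4450) + (-0.35)(0.0500) + (-0.35)(0.2050) = 0.1555
adj(I−A) = Cᵀ =
  [ 0.4450   0.3150   0.2450]
  [ 0.0500   0.2800   0.0450]
  [ 0.2050   0.2150   0.3400]
(I − A)⁻¹ = adj(I−A) / det(I−A) ≈
  [   2.8617     2.0257     1.5756]
  [   0.3215     1.8006     0.2894]
  [   1.3183     1.3826     2.1865]
x = (I − A)⁻¹ d = adj(I−A)·d / det(I−A), with det(I−A) = 0.1555:
  x_C = (0.4450·340 + 0.3150·390 + 0.2450·210) / 0.1555 = 325.60 / 0.1555 ≈ 2093.89
  x_M = (0.0500·340 + 0.2800·390 + 0.0450·210) / 0.1555 = 135.65 / 0.1555 ≈ 872.35
  x_B = (0.2050·340 + 0.2150·390 + 0.3400·210) / 0.1555 = 224.95 / 0.1555 ≈ 1446.62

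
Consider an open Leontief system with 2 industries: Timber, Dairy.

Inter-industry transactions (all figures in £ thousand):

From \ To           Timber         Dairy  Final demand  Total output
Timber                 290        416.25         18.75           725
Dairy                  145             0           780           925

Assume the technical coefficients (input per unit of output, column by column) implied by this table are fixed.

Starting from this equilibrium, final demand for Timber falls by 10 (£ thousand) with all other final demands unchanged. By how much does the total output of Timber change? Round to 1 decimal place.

Technical coefficients a_ij = z_ij / X_j:
  a_TT = 290/725 = 0.40, a_DT = 145/725 = 0.20
  a_TD = 416.25/925 = 0.45, a_DD = 0/925 = 0.00
I − A =
  [   0.60    -0.45]
  [  -0.20     1.00]
det(I−A) = (0.60)(1.00) − (-0.45)(-0.20) = 0.5100
adj(I−A) = [[1.00, 0.45], [0.20, 0.60]]
(I − A)⁻¹ = adj(I−A) / det(I−A) ≈
  [   1.9608     0.8824]
  [   0.3922     1.1765]
Δx = (I − A)⁻¹ Δd with Δd having -10 in the Timber component and 0 elsewhere.
So Δx_T = L_TT · (-10), where L_TT = adj(I−A)_TT / det(I−A) = 1.00 / 0.5100.
Δx_T = 1.00 × (-10) / 0.5100 = -10.00 / 0.5100 ≈ -19.6.

Δx_T = -19.6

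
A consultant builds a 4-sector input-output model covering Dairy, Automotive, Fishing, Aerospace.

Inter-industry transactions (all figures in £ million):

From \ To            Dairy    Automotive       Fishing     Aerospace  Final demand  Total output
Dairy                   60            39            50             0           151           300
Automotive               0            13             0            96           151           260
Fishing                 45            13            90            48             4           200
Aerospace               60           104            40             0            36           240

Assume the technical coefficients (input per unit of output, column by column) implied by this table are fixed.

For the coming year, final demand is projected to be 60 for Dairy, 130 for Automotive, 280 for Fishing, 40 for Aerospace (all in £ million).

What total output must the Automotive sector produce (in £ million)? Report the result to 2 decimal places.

x_2 = 302.04

Technical coefficients a_ij = z_ij / X_j:
  a_11 = 60/300 = 0.20, a_21 = 0/300 = 0.00, a_31 = 45/300 = 0.15, a_41 = 60/300 = 0.20
  a_12 = 39/260 = 0.15, a_22 = 13/260 = 0.05, a_32 = 13/260 = 0.05, a_42 = 104/260 = 0.40
  a_13 = 50/200 = 0.25, a_23 = 0/200 = 0.00, a_33 = 90/200 = 0.45, a_43 = 40/200 = 0.20
  a_14 = 0/240 = 0.00, a_24 = 96/240 = 0.40, a_34 = 48/240 = 0.20, a_44 = 0/240 = 0.00
I − A =
  [   0.80    -0.15    -0.25     0.00]
  [   0.00     0.95     0.00    -0.40]
  [  -0.15    -0.05     0.55    -0.20]
  [  -0.20    -0.40    -0.20     1.00]
Compute the cofactors C_ij = (−1)^(i+j)·(3×3 minor ij) of I−A; the adjugate is their transpose:
adj(I−A) = Cᵀ =
  [ 0.392500   0.109000   0.209500   0.085500]
  [ 0.056000   0.360500   0.084000   0.161000]
  [ 0.160500   0.132500   0.620000   0.177000]
  [ 0.133000   0.192500   0.199500   0.382375]
det(I−A) = Σ_j (I−A)_1j·C_1j = (0.80)(0.392500) + (-0.15)(0.056000) + (-0.25)(0.160500) + (0.00)(0.133000) = 0.265475
(I − A)⁻¹ = adj(I−A) / det(I−A) ≈
  [   1.4785     0.4106     0.7892     0.3221]
  [   0.2109     1.3579     0.3164     0.6065]
  [   0.6046     0.4991     2.3354     0.6667]
  [   0.5010     0.7251     0.7515     1.4403]
x = (I − A)⁻¹ d = adj(I−A)·d / det(I−A), with det(I−A) = 0.265475:
  x_1 = (0.392500·60 + 0.109000·130 + 0.209500·280 + 0.085500·40) / 0.265475 = 99.80 / 0.265475 ≈ 375.93
  x_2 = (0.056000·60 + 0.360500·130 + 0.084000·280 + 0.161000·40) / 0.265475 = 80.185 / 0.265475 ≈ 302.04
  x_3 = (0.160500·60 + 0.132500·130 + 0.620000·280 + 0.177000·40) / 0.265475 = 207.535 / 0.265475 ≈ 781.75
  x_4 = (0.133000·60 + 0.192500·130 + 0.199500·280 + 0.382375·40) / 0.265475 = 104.16 / 0.265475 ≈ 392.35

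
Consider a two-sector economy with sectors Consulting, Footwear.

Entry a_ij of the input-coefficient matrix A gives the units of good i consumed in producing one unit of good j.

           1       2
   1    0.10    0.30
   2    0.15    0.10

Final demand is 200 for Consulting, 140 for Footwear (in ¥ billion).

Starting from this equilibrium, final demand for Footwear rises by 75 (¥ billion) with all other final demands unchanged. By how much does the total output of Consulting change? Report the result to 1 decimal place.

I − A =
  [   0.90    -0.30]
  [  -0.15     0.90]
det(I−A) = (0.90)(0.90) − (-0.30)(-0.15) = 0.7650
adj(I−A) = [[0.90, 0.30], [0.15, 0.90]]
(I − A)⁻¹ = adj(I−A) / det(I−A) ≈
  [   1.1765     0.3922]
  [   0.1961     1.1765]
Δx = (I − A)⁻¹ Δd with Δd having +75 in the Footwear component and 0 elsewhere.
So Δx_1 = L_12 · (+75), where L_12 = adj(I−A)_12 / det(I−A) = 0.30 / 0.7650.
Δx_1 = 0.30 × (+75) / 0.7650 = 22.50 / 0.7650 ≈ 29.4.

Δx_1 = 29.4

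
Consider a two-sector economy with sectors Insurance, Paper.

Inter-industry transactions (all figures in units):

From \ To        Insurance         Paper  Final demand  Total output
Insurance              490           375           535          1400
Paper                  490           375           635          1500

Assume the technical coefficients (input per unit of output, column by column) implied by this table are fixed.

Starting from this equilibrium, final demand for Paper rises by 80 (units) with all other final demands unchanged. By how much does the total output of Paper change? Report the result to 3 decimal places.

Technical coefficients a_ij = z_ij / X_j:
  a_11 = 490/1400 = 0.35, a_21 = 490/1400 = 0.35
  a_12 = 375/1500 = 0.25, a_22 = 375/1500 = 0.25
I − A =
  [   0.65    -0.25]
  [  -0.35     0.75]
det(I−A) = (0.65)(0.75) − (-0.25)(-0.35) = 0.4000
adj(I−A) = [[0.75, 0.25], [0.35, 0.65]]
(I − A)⁻¹ = adj(I−A) / det(I−A) ≈
  [   1.8750     0.6250]
  [   0.8750     1.6250]
Δx = (I − A)⁻¹ Δd with Δd having +80 in the Paper component and 0 elsewhere.
So Δx_2 = L_22 · (+80), where L_22 = adj(I−A)_22 / det(I−A) = 0.65 / 0.4000.
Δx_2 = 0.65 × (+80) / 0.4000 = 52.00 / 0.4000 = 130.000.

Δx_2 = 130.000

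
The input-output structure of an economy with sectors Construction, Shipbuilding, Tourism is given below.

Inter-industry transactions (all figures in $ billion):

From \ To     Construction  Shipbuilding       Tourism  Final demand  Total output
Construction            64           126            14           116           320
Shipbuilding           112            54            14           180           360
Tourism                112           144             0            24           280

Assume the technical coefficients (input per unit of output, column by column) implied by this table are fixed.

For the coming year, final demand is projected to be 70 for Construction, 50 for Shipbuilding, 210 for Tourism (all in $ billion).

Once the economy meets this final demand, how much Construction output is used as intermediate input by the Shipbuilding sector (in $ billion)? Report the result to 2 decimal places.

z_CS = 52.43

Technical coefficients a_ij = z_ij / X_j:
  a_CC = 64/320 = 0.20, a_SC = 112/320 = 0.35, a_TC = 112/320 = 0.35
  a_CS = 126/360 = 0.35, a_SS = 54/360 = 0.15, a_TS = 144/360 = 0.40
  a_CT = 14/280 = 0.05, a_ST = 14/280 = 0.05, a_TT = 0/280 = 0.00
I − A =
  [   0.80    -0.35    -0.05]
  [  -0.35     0.85    -0.05]
  [  -0.35    -0.40     1.00]
Cofactors of I−A, C_ij = (−1)^(i+j)·(minor ij) (rows/columns in the sector order above):
  C_11 = (0.85)(1.00) − (-0.05)(-0.40) = 0.8300
  C_12 = −[(-0.35)(1.00) − (-0.05)(-0.35)] = 0.3675
  C_13 = (-0.35)(-0.40) − (0.85)(-0.35) = 0.4375
  C_21 = −[(-0.35)(1.00) − (-0.05)(-0.40)] = 0.3700
  C_22 = (0.80)(1.00) − (-0.05)(-0.35) = 0.7825
  C_23 = −[(0.80)(-0.40) − (-0.35)(-0.35)] = 0.4425
  C_31 = (-0.35)(-0.05) − (-0.05)(0.85) = 0.0600
  C_32 = −[(0.80)(-0.05) − (-0.05)(-0.35)] = 0.0575
  C_33 = (0.80)(0.85) − (-0.35)(-0.35) = 0.5575
det(I−A) = Σ_j (I−A)_1j·C_1j = (0.80)(0.8300) + (-0.35)(0.3675) + (-0.05)(0.4375) = 0.5135
adj(I−A) = Cᵀ =
  [ 0.8300   0.3700   0.0600]
  [ 0.3675   0.7825   0.0575]
  [ 0.4375   0.4425   0.5575]
(I − A)⁻¹ = adj(I−A) / det(I−A) ≈
  [   1.6164     0.7205     0.1168]
  [   0.7157     1.5239     0.1120]
  [   0.8520     0.8617     1.0857]
First solve x = (I − A)⁻¹ d = adj(I−A)·d / det(I−A); in particular x_S = (0.3675·70 + 0.7825·50 + 0.0575·210) / 0.5135 = 76.925 / 0.5135 ≈ 149.8053.
Intermediate flow from C to S: z_CS = a_CS · x_S = 0.35 × 76.925 / 0.5135 = 26.92375 / 0.5135 ≈ 52.43.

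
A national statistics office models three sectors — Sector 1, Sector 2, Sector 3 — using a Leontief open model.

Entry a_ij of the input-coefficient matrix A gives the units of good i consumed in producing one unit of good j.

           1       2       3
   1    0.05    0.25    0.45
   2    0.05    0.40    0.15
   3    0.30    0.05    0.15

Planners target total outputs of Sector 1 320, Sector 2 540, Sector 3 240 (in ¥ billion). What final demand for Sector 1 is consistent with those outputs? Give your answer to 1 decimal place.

d_1 = 61.0

I − A =
  [   0.95    -0.25    -0.45]
  [  -0.05     0.60    -0.15]
  [  -0.30    -0.05     0.85]
d = (I − A) x:
  d_1 = (+0.95)·320 + (-0.25)·540 + (-0.45)·240 = 61.0
  d_2 = (-0.05)·320 + (+0.60)·540 + (-0.15)·240 = 272.0
  d_3 = (-0.30)·320 + (-0.05)·540 + (+0.85)·240 = 81.0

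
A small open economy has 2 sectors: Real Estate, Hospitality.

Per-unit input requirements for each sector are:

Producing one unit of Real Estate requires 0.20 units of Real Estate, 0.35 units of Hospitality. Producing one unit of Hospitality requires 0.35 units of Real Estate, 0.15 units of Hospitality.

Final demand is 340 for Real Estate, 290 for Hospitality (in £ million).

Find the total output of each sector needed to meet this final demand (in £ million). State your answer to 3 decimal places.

I − A =
  [   0.80    -0.35]
  [  -0.35     0.85]
det(I−A) = (0.80)(0.85) − (-0.35)(-0.35) = 0.5575
adj(I−A) = [[0.85, 0.35], [0.35, 0.80]]
(I − A)⁻¹ = adj(I−A) / det(I−A) ≈
  [   1.5247     0.6278]
  [   0.6278     1.4350]
x = (I − A)⁻¹ d = adj(I−A)·d / det(I−A), with det(I−A) = 0.5575:
  x_1 = (0.85·340 + 0.35·290) / 0.5575 = 390.50 / 0.5575 ≈ 700.448
  x_2 = (0.35·340 + 0.80·290) / 0.5575 = 351.00 / 0.5575 ≈ 629.596

x_1 = 700.448, x_2 = 629.596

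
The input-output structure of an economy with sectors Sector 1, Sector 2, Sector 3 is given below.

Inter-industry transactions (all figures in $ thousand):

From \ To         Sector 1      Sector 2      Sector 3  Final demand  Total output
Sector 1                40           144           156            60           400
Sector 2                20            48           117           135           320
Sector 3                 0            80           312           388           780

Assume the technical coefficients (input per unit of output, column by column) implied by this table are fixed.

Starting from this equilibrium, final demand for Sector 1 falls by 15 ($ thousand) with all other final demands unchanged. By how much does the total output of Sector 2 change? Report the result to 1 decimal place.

Δx_2 = -1.1

Technical coefficients a_ij = z_ij / X_j:
  a_11 = 40/400 = 0.10, a_21 = 20/400 = 0.05, a_31 = 0/400 = 0.00
  a_12 = 144/320 = 0.45, a_22 = 48/320 = 0.15, a_32 = 80/320 = 0.25
  a_13 = 156/780 = 0.20, a_23 = 117/780 = 0.15, a_33 = 312/780 = 0.40
I − A =
  [   0.90    -0.45    -0.20]
  [  -0.05     0.85    -0.15]
  [   0.00    -0.25     0.60]
Cofactors of I−A, C_ij = (−1)^(i+j)·(minor ij) (rows/columns in the sector order above):
  C_11 = (0.85)(0.60) − (-0.15)(-0.25) = 0.4725
  C_12 = −[(-0.05)(0.60) − (-0.15)(0.00)] = 0.0300
  C_13 = (-0.05)(-0.25) − (0.85)(0.00) = 0.0125
  C_21 = −[(-0.45)(0.60) − (-0.20)(-0.25)] = 0.3200
  C_22 = (0.90)(0.60) − (-0.20)(0.00) = 0.5400
  C_23 = −[(0.90)(-0.25) − (-0.45)(0.00)] = 0.2250
  C_31 = (-0.45)(-0.15) − (-0.20)(0.85) = 0.2375
  C_32 = −[(0.90)(-0.15) − (-0.20)(-0.05)] = 0.1450
  C_33 = (0.90)(0.85) − (-0.45)(-0.05) = 0.7425
det(I−A) = Σ_j (I−A)_1j·C_1j = (0.90)(0.4725) + (-0.45)(0.0300) + (-0.20)(0.0125) = 0.40925
adj(I−A) = Cᵀ =
  [ 0.4725   0.3200   0.2375]
  [ 0.0300   0.5400   0.1450]
  [ 0.0125   0.2250   0.7425]
(I − A)⁻¹ = adj(I−A) / det(I−A) ≈
  [   1.1546     0.7819     0.5803]
  [   0.0733     1.3195     0.3543]
  [   0.0305     0.5498     1.8143]
Δx = (I − A)⁻¹ Δd with Δd having -15 in the Sector 1 component and 0 elsewhere.
So Δx_2 = L_21 · (-15), where L_21 = adj(I−A)_21 / det(I−A) = 0.0300 / 0.40925.
Δx_2 = 0.0300 × (-15) / 0.40925 = -0.45 / 0.40925 ≈ -1.1.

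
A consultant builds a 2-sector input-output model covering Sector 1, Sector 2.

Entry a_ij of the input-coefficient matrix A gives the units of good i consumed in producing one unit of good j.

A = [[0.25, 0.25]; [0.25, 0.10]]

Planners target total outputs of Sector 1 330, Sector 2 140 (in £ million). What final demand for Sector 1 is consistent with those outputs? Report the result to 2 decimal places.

d_1 = 212.50

I − A =
  [   0.75    -0.25]
  [  -0.25     0.90]
d = (I − A) x:
  d_1 = (+0.75)·330 + (-0.25)·140 = 212.50
  d_2 = (-0.25)·330 + (+0.90)·140 = 43.50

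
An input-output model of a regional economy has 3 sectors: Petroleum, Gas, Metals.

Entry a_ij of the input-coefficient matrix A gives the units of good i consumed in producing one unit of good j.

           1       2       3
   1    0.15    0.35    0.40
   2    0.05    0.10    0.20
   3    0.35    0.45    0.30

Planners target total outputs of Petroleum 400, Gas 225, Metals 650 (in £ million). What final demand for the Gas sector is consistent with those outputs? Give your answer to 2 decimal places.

d_2 = 52.50

I − A =
  [   0.85    -0.35    -0.40]
  [  -0.05     0.90    -0.20]
  [  -0.35    -0.45     0.70]
d = (I − A) x:
  d_1 = (+0.85)·400 + (-0.35)·225 + (-0.40)·650 = 1.25
  d_2 = (-0.05)·400 + (+0.90)·225 + (-0.20)·650 = 52.50
  d_3 = (-0.35)·400 + (-0.45)·225 + (+0.70)·650 = 213.75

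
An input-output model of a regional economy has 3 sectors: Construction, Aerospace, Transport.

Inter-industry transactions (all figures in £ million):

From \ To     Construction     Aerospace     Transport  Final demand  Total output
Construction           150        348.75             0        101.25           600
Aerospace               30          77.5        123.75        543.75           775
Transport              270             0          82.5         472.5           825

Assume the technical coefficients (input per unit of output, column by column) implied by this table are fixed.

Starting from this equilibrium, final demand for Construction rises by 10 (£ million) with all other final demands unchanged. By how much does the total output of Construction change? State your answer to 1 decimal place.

Technical coefficients a_ij = z_ij / X_j:
  a_CC = 150/600 = 0.25, a_AC = 30/600 = 0.05, a_TC = 270/600 = 0.45
  a_CA = 348.75/775 = 0.45, a_AA = 77.5/775 = 0.10, a_TA = 0/775 = 0.00
  a_CT = 0/825 = 0.00, a_AT = 123.75/825 = 0.15, a_TT = 82.5/825 = 0.10
I − A =
  [   0.75    -0.45     0.00]
  [  -0.05     0.90    -0.15]
  [  -0.45     0.00     0.90]
Cofactors of I−A, C_ij = (−1)^(i+j)·(minor ij) (rows/columns in the sector order above):
  C_11 = (0.90)(0.90) − (-0.15)(0.00) = 0.8100
  C_12 = −[(-0.05)(0.90) − (-0.15)(-0.45)] = 0.1125
  C_13 = (-0.05)(0.00) − (0.90)(-0.45) = 0.4050
  C_21 = −[(-0.45)(0.90) − (0.00)(0.00)] = 0.4050
  C_22 = (0.75)(0.90) − (0.00)(-0.45) = 0.6750
  C_23 = −[(0.75)(0.00) − (-0.45)(-0.45)] = 0.2025
  C_31 = (-0.45)(-0.15) − (0.00)(0.90) = 0.0675
  C_32 = −[(0.75)(-0.15) − (0.00)(-0.05)] = 0.1125
  C_33 = (0.75)(0.90) − (-0.45)(-0.05) = 0.6525
det(I−A) = Σ_j (I−A)_1j·C_1j = (0.75)(0.8100) + (-0.45)(0.1125) + (0.00)(0.4050) = 0.556875
adj(I−A) = Cᵀ =
  [ 0.8100   0.4050   0.0675]
  [ 0.1125   0.6750   0.1125]
  [ 0.4050   0.2025   0.6525]
(I − A)⁻¹ = adj(I−A) / det(I−A) ≈
  [   1.4545     0.7273     0.1212]
  [   0.2020     1.2121     0.2020]
  [   0.7273     0.3636     1.1717]
Δx = (I − A)⁻¹ Δd with Δd having +10 in the Construction component and 0 elsewhere.
So Δx_C = L_CC · (+10), where L_CC = adj(I−A)_CC / det(I−A) = 0.8100 / 0.556875.
Δx_C = 0.8100 × (+10) / 0.556875 = 8.10 / 0.556875 ≈ 14.5.

Δx_C = 14.5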